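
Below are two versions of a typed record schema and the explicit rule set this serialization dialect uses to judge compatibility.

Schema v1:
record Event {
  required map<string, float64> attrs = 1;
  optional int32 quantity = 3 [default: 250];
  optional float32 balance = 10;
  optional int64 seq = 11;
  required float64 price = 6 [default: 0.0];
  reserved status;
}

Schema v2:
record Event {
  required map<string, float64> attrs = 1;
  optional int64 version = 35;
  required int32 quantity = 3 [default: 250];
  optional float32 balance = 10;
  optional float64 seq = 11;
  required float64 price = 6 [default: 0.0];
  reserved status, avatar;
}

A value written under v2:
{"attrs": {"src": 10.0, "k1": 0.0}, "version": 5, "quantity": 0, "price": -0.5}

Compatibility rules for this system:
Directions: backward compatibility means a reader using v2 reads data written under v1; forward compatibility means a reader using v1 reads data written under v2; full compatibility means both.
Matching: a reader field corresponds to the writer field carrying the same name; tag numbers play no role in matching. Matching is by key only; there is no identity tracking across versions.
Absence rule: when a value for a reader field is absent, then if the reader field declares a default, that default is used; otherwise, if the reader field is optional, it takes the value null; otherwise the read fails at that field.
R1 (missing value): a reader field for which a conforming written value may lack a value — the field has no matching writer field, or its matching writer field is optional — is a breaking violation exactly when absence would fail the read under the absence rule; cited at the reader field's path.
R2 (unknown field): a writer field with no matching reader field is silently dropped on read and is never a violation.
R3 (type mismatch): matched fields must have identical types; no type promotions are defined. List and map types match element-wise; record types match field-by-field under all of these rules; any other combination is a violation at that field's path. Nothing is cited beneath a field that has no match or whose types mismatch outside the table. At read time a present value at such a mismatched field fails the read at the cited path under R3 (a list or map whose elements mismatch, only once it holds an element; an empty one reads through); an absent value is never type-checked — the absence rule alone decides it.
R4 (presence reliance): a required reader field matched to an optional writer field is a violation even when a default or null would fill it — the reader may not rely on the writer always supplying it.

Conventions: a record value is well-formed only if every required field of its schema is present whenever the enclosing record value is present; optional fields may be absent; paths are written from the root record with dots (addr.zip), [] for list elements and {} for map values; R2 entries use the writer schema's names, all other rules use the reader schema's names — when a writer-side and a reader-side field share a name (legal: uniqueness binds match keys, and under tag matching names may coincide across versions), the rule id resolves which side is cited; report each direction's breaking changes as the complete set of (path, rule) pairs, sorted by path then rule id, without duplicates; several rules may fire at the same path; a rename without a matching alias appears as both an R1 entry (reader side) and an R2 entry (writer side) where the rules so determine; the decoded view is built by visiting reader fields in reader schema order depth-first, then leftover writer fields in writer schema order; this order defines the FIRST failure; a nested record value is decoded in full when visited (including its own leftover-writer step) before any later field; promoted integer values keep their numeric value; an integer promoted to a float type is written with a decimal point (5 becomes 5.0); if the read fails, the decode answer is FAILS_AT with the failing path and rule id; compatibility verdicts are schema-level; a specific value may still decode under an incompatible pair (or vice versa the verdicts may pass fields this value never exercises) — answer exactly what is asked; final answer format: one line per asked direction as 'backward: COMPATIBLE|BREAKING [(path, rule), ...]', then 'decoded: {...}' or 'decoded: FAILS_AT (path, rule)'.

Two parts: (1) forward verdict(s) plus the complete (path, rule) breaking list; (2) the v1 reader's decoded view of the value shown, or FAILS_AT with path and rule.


arrows below run writer -> reader for Event
forward on Event — v1 reading data written by v2:
  attrs: paired with writer attrs (map<string, float64> -> map<string, float64>; writer required)
  quantity: paired with writer quantity (int32 -> int32; writer required)
  balance: paired with writer balance (float32 -> float32; writer optional)
  seq: paired with writer seq (float64 -> int64; writer optional)
  price: paired with writer price (float64 -> float64; writer required)
  leftover writer field: version
  rule R3 violated at seq
  forward on Event therefore BREAKING (1)
migrating the Event value to v1:
  attrs := {"src": 10.0, "k1": 0.0}
  quantity := 0
  balance := null (absent, optional -> null)
  seq := null (absent, optional -> null)
  price := -0.5
  writer version: unknown -> dropped
  => decoded: {"attrs": {"src": 10.0, "k1": 0.0}, "quantity": 0, "balance": null, "seq": null, "price": -0.5}
the rest of the Event diff is inert for this question:
  field quantity in record Event: optional changed to required -> fires only in the backward direction of Event, which is not asked here
  added field version to record Event: optional int64, tag 35 (in v2 it sits immediately before quantity) -> no rule fires on it in Event's dialect; the asked verdict holds

forward: BREAKING [(seq, R3)]; decoded: {"attrs": {"src": 10.0, "k1": 0.0}, "quantity": 0, "balance": null, "seq": null, "price": -0.5}


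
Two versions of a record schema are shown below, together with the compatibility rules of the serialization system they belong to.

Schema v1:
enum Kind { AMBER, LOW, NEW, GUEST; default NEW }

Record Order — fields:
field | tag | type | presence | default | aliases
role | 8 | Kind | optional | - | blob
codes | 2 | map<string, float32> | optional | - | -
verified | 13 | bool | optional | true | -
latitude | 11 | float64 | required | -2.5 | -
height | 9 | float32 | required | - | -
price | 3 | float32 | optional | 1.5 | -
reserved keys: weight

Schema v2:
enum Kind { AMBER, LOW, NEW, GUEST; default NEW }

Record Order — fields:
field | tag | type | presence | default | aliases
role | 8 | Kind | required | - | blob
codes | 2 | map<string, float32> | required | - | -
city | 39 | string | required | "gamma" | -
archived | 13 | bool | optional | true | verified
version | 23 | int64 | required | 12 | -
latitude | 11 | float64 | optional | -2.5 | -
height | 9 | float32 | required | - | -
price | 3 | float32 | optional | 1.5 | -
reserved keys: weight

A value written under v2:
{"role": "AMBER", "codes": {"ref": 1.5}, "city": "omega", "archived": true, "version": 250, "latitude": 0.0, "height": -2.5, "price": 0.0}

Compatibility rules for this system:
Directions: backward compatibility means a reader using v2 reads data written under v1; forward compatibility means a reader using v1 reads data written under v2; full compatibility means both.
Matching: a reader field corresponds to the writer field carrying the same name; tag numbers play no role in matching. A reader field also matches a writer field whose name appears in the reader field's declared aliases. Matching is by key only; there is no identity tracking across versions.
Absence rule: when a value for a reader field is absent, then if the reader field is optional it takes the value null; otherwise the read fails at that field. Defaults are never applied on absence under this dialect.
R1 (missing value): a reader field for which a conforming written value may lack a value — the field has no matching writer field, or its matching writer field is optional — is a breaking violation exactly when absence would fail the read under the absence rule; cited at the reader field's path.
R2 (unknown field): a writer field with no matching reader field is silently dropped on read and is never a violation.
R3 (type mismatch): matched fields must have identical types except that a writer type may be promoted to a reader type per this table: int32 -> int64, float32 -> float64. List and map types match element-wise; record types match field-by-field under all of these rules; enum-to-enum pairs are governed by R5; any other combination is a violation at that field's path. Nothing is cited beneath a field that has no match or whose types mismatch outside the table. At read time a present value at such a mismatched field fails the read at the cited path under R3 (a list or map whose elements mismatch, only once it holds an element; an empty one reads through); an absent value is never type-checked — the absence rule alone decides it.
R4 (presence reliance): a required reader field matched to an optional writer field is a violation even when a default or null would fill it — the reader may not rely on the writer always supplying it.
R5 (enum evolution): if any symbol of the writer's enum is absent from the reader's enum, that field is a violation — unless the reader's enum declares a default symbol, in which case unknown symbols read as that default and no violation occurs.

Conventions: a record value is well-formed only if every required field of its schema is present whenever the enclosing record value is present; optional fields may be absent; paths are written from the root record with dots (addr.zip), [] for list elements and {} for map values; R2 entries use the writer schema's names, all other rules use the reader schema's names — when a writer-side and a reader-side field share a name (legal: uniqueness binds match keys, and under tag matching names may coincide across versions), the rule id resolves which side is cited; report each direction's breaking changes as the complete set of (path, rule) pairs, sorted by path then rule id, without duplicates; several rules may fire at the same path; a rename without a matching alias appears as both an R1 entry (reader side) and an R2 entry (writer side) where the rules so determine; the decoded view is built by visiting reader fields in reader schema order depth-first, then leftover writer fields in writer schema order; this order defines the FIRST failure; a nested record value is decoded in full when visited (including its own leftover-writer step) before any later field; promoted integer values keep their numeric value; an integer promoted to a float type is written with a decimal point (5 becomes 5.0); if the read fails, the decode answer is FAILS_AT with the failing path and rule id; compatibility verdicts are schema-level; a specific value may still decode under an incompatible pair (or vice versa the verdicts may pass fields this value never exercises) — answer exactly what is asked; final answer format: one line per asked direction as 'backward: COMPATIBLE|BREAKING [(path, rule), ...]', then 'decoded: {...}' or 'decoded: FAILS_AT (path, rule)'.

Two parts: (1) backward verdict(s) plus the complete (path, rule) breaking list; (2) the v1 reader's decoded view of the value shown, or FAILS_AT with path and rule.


backward: BREAKING [(city, R1), (codes, R1), (codes, R4), (role, R1), (role, R4), (version, R1)]; decoded: {"role": "AMBER", "codes": {"ref": 1.5}, "verified": null, "latitude": 0.0, "height": -2.5, "price": 0.0}

each type pair in Order: writer, then reader
checking backward for Order: reader v2 against writer v1:
  writer optional, Kind -> Kind: reader role maps from writer role
  writer optional, map<string, float32> -> map<string, float32>: reader codes maps from writer codes
  city: no writer-side match
  writer optional, bool -> bool: reader archived maps from writer verified
  version: no writer-side match
  writer required, float64 -> float64: reader latitude maps from writer latitude
  writer required, float32 -> float32: reader height maps from writer height
  writer optional, float32 -> float32: reader price maps from writer price
  R1 fires at city
  R1 fires at codes
  R4 fires at codes
  R1 fires at role
  R4 fires at role
  R1 fires at version
  => backward verdict for Order: BREAKING, 6 violation(s)
decode (reader v1):
  role := "AMBER"
  codes := {"ref": 1.5}
  verified := null (not supplied -> null)
  latitude := 0.0
  height := -2.5
  price := 0.0
  writer city: unmatched, discarded
  writer archived: unmatched, discarded
  writer version: unmatched, discarded
  => decoded: {"role": "AMBER", "codes": {"ref": 1.5}, "verified": null, "latitude": 0.0, "height": -2.5, "price": 0.0}
remaining Order differences; none change what is asked:
  field latitude in record Order: required changed to optional -> affects forward compatibility only, which is not asked


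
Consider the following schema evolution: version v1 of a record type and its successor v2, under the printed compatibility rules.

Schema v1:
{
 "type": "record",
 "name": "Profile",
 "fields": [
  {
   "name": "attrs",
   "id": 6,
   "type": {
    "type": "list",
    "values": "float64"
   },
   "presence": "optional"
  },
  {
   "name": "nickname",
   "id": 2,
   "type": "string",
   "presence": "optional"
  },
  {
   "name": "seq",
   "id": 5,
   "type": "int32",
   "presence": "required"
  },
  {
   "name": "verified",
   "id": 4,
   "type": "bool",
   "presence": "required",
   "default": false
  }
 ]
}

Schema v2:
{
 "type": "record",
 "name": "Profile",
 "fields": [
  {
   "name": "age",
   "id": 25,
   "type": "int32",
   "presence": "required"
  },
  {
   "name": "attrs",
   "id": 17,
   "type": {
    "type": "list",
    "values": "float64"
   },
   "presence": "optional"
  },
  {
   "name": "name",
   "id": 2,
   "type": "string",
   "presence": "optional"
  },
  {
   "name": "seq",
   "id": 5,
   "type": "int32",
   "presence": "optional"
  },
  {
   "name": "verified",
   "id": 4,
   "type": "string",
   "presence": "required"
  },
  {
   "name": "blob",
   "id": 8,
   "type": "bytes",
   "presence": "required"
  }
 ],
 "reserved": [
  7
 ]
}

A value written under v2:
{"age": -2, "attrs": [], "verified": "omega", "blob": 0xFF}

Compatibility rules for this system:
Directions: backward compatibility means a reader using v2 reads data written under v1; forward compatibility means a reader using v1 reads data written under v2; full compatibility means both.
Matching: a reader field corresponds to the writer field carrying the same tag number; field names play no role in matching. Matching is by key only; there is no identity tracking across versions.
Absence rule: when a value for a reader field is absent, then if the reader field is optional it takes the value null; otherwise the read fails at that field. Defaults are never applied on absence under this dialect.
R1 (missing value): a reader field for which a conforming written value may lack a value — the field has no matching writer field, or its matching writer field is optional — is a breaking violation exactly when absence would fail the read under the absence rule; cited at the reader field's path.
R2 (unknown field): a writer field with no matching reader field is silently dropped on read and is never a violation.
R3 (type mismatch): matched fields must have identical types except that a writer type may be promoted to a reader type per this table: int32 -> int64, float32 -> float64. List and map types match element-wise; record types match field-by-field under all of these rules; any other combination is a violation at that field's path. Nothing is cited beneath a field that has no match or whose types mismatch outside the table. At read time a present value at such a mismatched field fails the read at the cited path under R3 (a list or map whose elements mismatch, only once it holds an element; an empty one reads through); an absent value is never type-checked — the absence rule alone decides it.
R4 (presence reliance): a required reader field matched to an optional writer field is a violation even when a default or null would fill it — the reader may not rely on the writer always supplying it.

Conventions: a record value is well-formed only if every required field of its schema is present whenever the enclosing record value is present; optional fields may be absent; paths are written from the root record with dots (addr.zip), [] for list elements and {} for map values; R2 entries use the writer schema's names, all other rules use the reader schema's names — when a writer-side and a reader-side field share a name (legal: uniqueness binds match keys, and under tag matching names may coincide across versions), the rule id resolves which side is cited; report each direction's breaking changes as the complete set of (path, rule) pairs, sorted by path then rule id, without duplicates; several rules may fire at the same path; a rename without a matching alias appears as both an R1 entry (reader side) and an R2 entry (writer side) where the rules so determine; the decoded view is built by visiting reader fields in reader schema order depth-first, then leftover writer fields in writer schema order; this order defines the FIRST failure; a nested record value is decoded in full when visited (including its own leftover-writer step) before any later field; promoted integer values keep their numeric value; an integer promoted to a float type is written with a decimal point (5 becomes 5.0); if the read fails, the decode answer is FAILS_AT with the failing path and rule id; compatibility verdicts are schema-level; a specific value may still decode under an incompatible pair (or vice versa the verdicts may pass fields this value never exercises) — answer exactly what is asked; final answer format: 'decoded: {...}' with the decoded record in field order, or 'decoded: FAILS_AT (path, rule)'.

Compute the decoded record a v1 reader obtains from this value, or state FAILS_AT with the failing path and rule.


the writer's type comes first in each Profile pair
decode walk for Profile under reader schema v1:
  attrs := null (absent, optional -> null)
  nickname := null (absent, optional -> null)
  read fails at seq under R1 (no fill)
  => FAILS_AT (seq, R1)
diffs on Profile not affecting the asked answer:
  field verified in record Profile: type bool changed to string (its default is dropped) -> shifts the Profile verdicts, not this decode
  field attrs in record Profile: tag 6 changed to 17 -> no rule fires on it and the decoded Profile view is identical with or without it
  renamed field nickname to name in record Profile -> no rule fires on it and the decoded Profile view is identical with or without it
  added field blob to record Profile: required bytes, tag 8 (in v2 it sits last) -> shifts the Profile verdicts, not this decode
  added field age to record Profile: required int32, tag 25 (in v2 it sits immediately before attrs) -> shifts the Profile verdicts, not this decode

decoded: FAILS_AT (seq, R1)


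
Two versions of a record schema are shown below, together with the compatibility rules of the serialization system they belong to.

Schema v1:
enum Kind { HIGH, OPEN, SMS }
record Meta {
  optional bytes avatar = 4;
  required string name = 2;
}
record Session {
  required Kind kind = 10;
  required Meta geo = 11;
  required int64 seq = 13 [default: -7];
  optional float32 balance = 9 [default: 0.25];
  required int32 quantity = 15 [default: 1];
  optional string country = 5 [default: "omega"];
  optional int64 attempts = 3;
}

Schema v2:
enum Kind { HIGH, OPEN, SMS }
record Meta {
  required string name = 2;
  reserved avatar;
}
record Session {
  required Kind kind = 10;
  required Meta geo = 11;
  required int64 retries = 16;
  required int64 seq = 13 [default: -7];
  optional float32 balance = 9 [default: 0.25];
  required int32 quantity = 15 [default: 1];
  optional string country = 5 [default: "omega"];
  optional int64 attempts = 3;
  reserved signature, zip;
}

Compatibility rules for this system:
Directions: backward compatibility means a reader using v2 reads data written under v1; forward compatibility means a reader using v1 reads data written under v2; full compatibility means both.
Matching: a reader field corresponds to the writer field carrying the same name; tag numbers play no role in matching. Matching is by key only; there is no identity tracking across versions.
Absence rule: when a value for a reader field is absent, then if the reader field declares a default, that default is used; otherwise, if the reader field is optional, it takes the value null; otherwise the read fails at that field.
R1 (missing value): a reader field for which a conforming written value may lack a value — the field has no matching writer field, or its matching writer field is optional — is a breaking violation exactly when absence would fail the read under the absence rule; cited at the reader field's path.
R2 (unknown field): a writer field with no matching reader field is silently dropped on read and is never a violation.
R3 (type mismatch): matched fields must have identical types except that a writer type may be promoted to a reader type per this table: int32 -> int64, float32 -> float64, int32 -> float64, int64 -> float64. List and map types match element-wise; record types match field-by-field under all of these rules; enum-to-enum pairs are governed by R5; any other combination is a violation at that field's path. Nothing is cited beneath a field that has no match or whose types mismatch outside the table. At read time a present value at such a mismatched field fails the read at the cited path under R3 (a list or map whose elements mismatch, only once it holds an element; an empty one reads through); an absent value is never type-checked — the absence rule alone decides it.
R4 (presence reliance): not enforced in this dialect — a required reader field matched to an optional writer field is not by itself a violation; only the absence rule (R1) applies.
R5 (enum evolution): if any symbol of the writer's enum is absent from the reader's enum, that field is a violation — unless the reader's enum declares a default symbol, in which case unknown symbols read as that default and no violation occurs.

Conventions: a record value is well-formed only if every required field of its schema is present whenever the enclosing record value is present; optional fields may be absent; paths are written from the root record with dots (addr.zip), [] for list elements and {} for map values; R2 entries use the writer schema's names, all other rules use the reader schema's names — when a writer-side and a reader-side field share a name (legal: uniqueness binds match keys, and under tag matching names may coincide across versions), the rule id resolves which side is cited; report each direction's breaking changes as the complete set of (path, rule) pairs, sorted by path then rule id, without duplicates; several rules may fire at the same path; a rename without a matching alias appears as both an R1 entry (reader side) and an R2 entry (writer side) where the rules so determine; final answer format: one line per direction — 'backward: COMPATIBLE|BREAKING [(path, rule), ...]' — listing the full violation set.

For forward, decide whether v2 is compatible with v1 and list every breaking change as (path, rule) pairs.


the writer's type comes first in each Session pair
forward on Session — v1 reading data written by v2:
  writer required, Kind -> Kind: reader kind maps from writer kind
  writer required, Meta -> Meta: reader geo maps from writer geo
  writer required, int64 -> int64: reader seq maps from writer seq
  writer optional, float32 -> float32: reader balance maps from writer balance
  writer required, int32 -> int32: reader quantity maps from writer quantity
  writer optional, string -> string: reader country maps from writer country
  writer optional, int64 -> int64: reader attempts maps from writer attempts
  leftover writer field: retries
  no writer field matches reader geo.avatar
  writer required, string -> string: reader geo.name maps from writer geo.name
  => no violations; forward on Session: COMPATIBLE
ruling out the remaining Session differences:
  removed field avatar from record Meta (its key "avatar" joins the reserved list) -> inert for the asked Session verdict: nothing fires
  added field retries to record Session: required int64, tag 16 (in v2 it sits immediately before seq) -> matters only for Session's backward compatibility — outside the asked direction

forward: COMPATIBLE []


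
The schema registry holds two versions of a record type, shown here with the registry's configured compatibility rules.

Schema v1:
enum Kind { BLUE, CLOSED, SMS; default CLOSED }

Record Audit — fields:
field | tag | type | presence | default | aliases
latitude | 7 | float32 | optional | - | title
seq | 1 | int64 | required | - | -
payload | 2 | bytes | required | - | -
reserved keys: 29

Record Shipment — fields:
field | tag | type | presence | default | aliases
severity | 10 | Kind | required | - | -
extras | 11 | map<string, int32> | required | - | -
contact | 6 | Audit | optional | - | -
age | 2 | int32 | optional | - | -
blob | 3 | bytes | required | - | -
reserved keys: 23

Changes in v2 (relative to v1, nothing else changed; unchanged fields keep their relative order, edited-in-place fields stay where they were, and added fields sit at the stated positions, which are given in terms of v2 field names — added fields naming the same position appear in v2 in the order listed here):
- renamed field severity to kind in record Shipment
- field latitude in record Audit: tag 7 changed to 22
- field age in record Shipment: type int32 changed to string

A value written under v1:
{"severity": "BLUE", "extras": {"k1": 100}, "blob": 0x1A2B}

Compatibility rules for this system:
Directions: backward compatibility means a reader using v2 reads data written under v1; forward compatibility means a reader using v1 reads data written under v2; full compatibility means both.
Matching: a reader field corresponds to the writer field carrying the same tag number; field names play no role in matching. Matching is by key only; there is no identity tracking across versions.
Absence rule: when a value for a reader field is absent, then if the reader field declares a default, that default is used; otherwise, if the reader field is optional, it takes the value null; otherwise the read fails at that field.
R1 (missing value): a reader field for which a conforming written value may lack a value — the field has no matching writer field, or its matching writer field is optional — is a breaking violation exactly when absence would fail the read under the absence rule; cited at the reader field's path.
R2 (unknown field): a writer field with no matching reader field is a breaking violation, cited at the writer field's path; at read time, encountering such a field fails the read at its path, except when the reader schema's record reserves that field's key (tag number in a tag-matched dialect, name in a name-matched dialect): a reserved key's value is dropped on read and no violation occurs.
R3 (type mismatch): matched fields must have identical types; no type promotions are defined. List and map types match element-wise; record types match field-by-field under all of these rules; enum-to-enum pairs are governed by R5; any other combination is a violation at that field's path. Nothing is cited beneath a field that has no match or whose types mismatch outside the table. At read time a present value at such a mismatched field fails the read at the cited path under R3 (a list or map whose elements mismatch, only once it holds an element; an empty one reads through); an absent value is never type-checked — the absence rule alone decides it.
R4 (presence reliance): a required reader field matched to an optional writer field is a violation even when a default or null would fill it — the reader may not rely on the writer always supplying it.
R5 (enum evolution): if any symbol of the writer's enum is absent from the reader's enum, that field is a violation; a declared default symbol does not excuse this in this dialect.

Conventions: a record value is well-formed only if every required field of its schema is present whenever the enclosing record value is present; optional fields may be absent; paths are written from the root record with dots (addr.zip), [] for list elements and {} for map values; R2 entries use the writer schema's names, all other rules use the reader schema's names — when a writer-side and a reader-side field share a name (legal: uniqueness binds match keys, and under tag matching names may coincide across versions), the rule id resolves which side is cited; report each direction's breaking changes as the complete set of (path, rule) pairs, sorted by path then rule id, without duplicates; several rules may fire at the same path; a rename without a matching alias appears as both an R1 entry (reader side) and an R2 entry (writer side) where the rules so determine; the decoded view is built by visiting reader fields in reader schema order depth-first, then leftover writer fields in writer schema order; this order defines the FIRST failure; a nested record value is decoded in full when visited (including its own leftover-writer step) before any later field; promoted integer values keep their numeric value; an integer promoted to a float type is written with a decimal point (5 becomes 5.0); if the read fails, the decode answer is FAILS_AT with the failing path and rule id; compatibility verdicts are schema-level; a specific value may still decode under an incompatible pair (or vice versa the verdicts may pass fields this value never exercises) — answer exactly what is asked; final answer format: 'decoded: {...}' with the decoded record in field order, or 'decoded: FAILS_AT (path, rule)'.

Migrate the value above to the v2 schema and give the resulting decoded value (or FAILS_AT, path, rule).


each type pair in Shipment: writer, then reader
decode (reader v2):
  kind := "BLUE" (from writer severity)
  extras := {"k1": 100}
  contact := null (not supplied -> null)
  age := null (not supplied -> null)
  blob := 0x1A2B
  => decoded: {"kind": "BLUE", "extras": {"k1": 100}, "contact": null, "age": null, "blob": 0x1A2B}
diffs on Shipment not affecting the asked answer:
  field latitude in record Audit: tag 7 changed to 22 -> a verdict-level change on Shipment — the shown value reads the same
  field age in record Shipment: type int32 changed to string -> a verdict-level change on Shipment — the shown value reads the same

decoded: {"kind": "BLUE", "extras": {"k1": 100}, "contact": null, "age": null, "blob": 0x1A2B}


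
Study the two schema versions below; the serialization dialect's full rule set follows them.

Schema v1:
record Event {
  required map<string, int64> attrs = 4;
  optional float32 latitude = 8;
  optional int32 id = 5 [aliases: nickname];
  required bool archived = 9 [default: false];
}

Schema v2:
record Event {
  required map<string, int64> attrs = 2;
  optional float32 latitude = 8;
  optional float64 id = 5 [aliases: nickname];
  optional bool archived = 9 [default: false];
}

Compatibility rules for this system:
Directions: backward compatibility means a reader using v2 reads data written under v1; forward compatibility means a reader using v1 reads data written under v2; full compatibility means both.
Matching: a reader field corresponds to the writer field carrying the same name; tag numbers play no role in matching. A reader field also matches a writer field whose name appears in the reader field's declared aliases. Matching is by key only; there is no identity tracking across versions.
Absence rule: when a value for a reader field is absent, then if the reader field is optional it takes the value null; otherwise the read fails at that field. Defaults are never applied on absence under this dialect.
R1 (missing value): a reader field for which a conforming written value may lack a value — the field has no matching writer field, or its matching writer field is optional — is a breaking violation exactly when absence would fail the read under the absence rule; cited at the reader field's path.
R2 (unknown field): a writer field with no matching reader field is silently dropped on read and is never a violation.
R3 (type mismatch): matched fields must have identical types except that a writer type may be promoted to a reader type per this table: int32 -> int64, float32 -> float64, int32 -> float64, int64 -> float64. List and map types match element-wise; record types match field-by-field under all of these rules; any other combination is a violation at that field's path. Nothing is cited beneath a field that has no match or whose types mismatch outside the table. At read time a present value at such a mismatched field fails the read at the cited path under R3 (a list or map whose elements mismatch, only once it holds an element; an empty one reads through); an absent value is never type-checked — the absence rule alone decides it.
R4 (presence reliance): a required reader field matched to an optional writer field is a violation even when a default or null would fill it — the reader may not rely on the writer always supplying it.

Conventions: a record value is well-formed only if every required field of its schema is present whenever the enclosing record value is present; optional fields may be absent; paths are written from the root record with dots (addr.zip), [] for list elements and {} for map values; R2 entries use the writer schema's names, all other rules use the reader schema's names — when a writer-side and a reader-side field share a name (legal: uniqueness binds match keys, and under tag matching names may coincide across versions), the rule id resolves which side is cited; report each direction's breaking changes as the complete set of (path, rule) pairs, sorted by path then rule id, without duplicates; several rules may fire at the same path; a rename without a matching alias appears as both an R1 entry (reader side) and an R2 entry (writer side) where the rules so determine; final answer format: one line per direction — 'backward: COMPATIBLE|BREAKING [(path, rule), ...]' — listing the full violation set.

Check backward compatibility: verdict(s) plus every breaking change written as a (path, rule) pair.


in Event below, arrows point writer -> reader
backward pass over Event, reader schema v2, writer schema v1:
  map<string, int64> -> map<string, int64>, writer required: attrs aligns to attrs
  float32 -> float32, writer optional: latitude aligns to latitude
  int32 -> float64, writer optional: id aligns to id
  bool -> bool, writer required: archived aligns to archived
  => no violations; backward on Event: COMPATIBLE
diffs on Event not affecting the asked answer:
  field archived in record Event: required changed to optional -> fires only in the forward direction of Event, which is not asked here
  field id in record Event: type int32 changed to float64 -> fires only in the forward direction of Event, which is not asked here
  field attrs in record Event: tag 4 changed to 2 -> triggers nothing under Event's printed rules — same verdict

backward: COMPATIBLE []


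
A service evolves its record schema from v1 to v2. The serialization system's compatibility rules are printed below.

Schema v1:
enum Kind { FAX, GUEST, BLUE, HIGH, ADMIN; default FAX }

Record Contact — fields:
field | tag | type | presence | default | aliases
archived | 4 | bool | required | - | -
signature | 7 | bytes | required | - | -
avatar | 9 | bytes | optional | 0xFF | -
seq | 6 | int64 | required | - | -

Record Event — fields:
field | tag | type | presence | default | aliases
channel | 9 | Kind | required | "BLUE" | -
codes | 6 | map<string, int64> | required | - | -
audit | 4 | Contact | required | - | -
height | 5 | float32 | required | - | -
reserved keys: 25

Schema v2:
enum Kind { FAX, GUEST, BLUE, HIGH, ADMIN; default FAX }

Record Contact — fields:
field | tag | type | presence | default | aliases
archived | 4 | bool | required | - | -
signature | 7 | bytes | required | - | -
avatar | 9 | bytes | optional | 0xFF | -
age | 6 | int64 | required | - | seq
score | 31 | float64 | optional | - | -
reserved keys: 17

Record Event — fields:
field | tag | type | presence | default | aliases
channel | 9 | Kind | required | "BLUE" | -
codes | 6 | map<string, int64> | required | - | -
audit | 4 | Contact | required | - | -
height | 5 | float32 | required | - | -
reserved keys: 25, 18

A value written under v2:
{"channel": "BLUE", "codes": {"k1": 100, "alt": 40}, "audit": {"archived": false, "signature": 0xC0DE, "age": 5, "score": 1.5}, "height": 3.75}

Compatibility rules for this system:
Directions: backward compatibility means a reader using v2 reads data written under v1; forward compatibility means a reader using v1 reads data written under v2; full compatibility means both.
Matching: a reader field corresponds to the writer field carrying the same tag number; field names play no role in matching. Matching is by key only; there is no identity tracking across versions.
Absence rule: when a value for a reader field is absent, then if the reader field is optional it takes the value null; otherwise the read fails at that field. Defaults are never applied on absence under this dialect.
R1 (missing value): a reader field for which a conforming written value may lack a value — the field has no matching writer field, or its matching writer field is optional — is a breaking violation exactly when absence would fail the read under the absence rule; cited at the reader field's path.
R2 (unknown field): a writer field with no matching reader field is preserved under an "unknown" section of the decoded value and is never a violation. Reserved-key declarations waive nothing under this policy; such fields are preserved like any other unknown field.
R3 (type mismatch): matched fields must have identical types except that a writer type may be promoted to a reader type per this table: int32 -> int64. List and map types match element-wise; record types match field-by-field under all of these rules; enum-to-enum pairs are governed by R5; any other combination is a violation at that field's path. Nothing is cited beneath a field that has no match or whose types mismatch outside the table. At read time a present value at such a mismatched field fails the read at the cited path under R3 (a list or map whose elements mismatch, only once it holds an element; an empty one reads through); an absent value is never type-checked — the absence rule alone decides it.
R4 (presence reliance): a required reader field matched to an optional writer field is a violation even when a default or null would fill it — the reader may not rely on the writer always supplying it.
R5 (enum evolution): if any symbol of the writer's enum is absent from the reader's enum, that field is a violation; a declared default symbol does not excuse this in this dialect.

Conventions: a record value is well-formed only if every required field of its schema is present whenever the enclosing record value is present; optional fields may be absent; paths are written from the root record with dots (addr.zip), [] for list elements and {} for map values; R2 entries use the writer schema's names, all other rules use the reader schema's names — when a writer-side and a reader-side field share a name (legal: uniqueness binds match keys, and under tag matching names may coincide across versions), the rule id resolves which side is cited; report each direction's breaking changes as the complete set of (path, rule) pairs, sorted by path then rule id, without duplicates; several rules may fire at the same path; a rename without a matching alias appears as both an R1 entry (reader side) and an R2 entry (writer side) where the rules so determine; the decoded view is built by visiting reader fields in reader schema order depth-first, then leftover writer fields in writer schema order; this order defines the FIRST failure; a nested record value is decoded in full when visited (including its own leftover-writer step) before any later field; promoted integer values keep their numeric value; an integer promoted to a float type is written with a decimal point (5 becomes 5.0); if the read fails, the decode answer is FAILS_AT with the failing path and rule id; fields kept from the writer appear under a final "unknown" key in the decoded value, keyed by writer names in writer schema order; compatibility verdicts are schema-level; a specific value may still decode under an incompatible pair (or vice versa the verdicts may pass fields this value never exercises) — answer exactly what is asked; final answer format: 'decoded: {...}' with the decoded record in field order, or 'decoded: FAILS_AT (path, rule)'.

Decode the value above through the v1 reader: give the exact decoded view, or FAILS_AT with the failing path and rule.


the writer's type comes first in each Event pair
decode walk for Event under reader schema v1:
  channel := "BLUE"
  codes := {"k1": 100, "alt": 40}
  audit.archived := false
  audit.signature := 0xC0DE
  audit.avatar := null (absent, optional -> null)
  audit.seq := 5 (from writer age)
  writer audit.score: kept under "unknown"
  height := 3.75
  => decoded: {"channel": "BLUE", "codes": {"k1": 100, "alt": 40}, "audit": {"archived": false, "signature": 0xC0DE, "avatar": null, "seq": 5, "unknown": {"score": 1.5}}, "height": 3.75}
the other Event changes do not affect what is asked:
  renamed field seq to age in record Contact (alias seq declared on the renamed field) -> inert under this dialect — no rule fires on Event and the result does not move

decoded: {"channel": "BLUE", "codes": {"k1": 100, "alt": 40}, "audit": {"archived": false, "signature": 0xC0DE, "avatar": null, "seq": 5, "unknown": {"score": 1.5}}, "height": 3.75}
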